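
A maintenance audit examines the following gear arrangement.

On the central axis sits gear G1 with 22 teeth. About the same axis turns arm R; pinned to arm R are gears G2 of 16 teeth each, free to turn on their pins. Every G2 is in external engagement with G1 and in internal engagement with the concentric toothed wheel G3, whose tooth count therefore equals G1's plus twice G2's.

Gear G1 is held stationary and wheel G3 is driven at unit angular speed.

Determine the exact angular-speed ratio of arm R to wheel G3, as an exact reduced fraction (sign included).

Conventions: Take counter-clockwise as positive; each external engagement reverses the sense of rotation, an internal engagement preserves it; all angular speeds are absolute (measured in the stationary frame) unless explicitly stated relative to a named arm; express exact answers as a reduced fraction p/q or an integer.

recognized (axles ride arm R): planetary set, 22/16/54 teeth
ring teeth: 22 + 2·16 = 54
22(ω_sun−ω_arm) = −54(ω_ring−ω_arm),  ω_sun = 0, ω_ring = 1
22(0−ω_arm) = −54(1−ω_arm)  ⇒  76·ω_arm = 54  ⇒  ω_arm = 27/38
ω_out/ω_in = 27/38

27/38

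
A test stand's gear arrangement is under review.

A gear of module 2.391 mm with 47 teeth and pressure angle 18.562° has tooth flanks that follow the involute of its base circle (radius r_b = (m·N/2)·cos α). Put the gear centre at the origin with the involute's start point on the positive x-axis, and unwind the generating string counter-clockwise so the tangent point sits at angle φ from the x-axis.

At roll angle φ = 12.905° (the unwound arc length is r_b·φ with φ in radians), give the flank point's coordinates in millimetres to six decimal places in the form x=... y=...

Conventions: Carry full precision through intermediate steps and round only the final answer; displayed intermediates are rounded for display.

x=54.599572 y=0.201849

single-mesh involute tooth geometry (47T wheel at module 2.391)
pitch radius r_p = m·N/2 = 2.391·47/2 = 56.188500
base radius r_b = r_p·cos α = 56.188500·cos 18.562° = 53.265560
roll angle φ = 12.905° = 0.22523474 rad
x = r_b·(cos φ + φ·sin φ) = 54.599572
y = r_b·(sin φ − φ·cos φ) = 0.201849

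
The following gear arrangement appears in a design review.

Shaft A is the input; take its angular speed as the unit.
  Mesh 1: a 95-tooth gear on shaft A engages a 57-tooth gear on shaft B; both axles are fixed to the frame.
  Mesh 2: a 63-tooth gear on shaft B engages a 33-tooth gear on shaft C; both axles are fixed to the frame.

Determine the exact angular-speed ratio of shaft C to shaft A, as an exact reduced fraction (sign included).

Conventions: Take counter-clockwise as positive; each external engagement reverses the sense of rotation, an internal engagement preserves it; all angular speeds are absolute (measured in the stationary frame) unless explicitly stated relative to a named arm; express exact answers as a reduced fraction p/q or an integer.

class = fixed-axis compound train [2 meshes; 2 ratios multiply, 2 sense flips]
mesh 1 [95T→57T]: running ratio 5/3, sense −
mesh 2 [63T→33T]: running ratio 35/11, sense +
ω_out/ω_in = 35/11

35/11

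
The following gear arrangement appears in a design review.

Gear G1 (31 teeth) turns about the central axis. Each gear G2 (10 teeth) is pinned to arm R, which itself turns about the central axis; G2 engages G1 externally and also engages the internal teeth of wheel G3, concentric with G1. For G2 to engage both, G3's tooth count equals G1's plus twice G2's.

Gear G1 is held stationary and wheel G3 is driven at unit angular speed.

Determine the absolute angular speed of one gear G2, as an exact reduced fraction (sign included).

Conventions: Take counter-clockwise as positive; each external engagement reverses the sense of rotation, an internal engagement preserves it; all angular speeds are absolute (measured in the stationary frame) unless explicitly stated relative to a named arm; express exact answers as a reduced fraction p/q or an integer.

51/20

recognized (axles ride arm R): planetary set, 31/10/51 teeth
ring teeth: 31 + 2·10 = 51
31(ω_sun−ω_arm) = −51(ω_ring−ω_arm),  ω_sun = 0, ω_ring = 1
31(0−ω_arm) = −51(1−ω_arm)  ⇒  82·ω_arm = 51  ⇒  ω_arm = 51/82
sun–planet mesh: 31·(0−51/82) = −10·(ω_p−ω_arm)  ⇒  ω_p−ω_arm = 1581/820
ω_p = 51/82 + 1581/820 = 51/20
exact speed ratio = 51/20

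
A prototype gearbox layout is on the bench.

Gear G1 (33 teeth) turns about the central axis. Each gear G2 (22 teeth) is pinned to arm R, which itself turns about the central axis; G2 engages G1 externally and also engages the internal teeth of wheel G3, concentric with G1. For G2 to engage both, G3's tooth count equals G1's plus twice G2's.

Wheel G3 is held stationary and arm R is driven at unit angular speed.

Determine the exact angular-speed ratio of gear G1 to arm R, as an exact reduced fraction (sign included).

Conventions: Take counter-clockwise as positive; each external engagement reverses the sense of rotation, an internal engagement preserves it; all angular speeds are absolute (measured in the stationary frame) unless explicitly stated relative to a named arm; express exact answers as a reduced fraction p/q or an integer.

10/3

recognized (axles ride arm R): planetary set, 33/22/77 teeth
ring teeth: 33 + 2·22 = 77
33(ω_sun−ω_arm) = −77(ω_ring−ω_arm),  ω_ring = 0, ω_arm = 1
ω_sun = 1 − (77/33)(0−1) = 10/3
ω_out/ω_in = 10/3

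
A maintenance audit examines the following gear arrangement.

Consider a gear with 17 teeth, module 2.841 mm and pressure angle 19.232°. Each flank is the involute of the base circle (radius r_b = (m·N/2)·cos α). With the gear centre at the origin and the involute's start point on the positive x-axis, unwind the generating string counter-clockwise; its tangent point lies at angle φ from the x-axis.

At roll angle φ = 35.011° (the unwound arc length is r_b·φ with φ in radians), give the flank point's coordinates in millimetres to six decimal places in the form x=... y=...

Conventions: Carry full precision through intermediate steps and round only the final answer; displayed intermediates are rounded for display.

x=26.668449 y=1.670212

recognized (one wheel, involute flank): single-mesh tooth geometry, m = 2.841, N = 17
pitch radius r_p = m·N/2 = 2.841·17/2 = 24.148500
base radius r_b = r_p·cos α = 24.148500·cos 19.232° = 22.800834
roll angle φ = 35.011° = 0.61105722 rad
x = r_b·(cos φ + φ·sin φ) = 26.668449
y = r_b·(sin φ − φ·cos φ) = 1.670212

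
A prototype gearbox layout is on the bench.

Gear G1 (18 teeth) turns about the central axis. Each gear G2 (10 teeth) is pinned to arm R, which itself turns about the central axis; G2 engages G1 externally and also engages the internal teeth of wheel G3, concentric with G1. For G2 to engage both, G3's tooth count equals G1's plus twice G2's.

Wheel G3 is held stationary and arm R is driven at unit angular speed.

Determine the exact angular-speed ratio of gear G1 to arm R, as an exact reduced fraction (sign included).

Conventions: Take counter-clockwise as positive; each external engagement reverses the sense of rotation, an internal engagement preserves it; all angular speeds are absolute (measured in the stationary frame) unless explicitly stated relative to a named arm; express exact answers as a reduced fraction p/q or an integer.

28/9

topology: planetary set — G1 18T / G2 10T / G3 38T, arm = carrier (Willis)
ring teeth: 18 + 2·10 = 38
18(ω_sun−ω_arm) = −38(ω_ring−ω_arm),  ω_ring = 0, ω_arm = 1
ω_sun = 1 − (38/18)(0−1) = 28/9
ω_out/ω_in = 28/9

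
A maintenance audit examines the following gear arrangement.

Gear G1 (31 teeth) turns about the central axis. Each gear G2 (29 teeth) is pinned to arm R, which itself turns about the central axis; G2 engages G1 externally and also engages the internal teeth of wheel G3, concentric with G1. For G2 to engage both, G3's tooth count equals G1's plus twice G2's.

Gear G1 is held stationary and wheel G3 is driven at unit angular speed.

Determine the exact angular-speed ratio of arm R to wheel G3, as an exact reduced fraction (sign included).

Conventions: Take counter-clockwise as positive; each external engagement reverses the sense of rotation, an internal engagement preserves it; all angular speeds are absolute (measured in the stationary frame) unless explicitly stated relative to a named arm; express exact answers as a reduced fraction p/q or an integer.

recognized (axles ride arm R): planetary set, 31/29/89 teeth
ring teeth: 31 + 2·29 = 89
31(ω_sun−ω_arm) = −89(ω_ring−ω_arm),  ω_sun = 0, ω_ring = 1
31(0−ω_arm) = −89(1−ω_arm)  ⇒  120·ω_arm = 89  ⇒  ω_arm = 89/120
ω_out/ω_in = 89/120

89/120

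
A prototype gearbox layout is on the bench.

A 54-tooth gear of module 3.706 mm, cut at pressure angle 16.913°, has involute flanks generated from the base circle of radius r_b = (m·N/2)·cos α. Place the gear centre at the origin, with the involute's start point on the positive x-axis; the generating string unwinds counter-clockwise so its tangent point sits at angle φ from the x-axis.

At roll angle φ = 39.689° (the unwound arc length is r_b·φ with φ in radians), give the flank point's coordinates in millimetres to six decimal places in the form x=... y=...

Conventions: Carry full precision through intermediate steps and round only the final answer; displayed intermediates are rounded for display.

x=116.019813 y=10.106571

topology: single-mesh involute geometry — m = 3.706, N = 54
pitch radius r_p = m·N/2 = 3.706·54/2 = 100.062000
base radius r_b = r_p·cos α = 100.062000·cos 16.913° = 95.734078
roll angle φ = 39.689° = 0.69270373 rad
x = r_b·(cos φ + φ·sin φ) = 116.019813
y = r_b·(sin φ − φ·cos φ) = 10.106571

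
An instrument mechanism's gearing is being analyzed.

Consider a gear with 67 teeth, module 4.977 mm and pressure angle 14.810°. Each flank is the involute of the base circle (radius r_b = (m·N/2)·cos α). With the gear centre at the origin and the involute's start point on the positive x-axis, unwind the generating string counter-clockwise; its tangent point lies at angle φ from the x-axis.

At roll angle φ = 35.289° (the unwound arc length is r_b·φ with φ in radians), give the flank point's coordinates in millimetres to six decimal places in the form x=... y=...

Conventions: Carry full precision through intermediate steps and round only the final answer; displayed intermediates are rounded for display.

x=188.924966 y=12.083798

single-mesh involute tooth geometry (67T wheel at module 4.977)
pitch radius r_p = m·N/2 = 4.977·67/2 = 166.729500
base radius r_b = r_p·cos α = 166.729500·cos 14.810° = 161.190544
roll angle φ = 35.289° = 0.61590924 rad
x = r_b·(cos φ + φ·sin φ) = 188.924966
y = r_b·(sin φ − φ·cos φ) = 12.083798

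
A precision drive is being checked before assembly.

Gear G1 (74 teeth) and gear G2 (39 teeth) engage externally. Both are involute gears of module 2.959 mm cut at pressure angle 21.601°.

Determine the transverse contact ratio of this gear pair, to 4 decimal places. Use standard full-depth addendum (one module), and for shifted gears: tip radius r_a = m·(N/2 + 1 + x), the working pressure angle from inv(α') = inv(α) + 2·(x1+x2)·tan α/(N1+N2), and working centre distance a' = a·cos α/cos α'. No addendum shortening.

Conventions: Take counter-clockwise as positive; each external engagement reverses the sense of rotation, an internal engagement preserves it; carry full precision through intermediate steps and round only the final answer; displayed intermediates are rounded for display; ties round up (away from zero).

single-mesh involute tooth geometry (74T engaging 39T at module 2.959)
base radii: r_b1 = 101.794016, r_b2 = 53.648197
tip radii: r_a1 = 112.442000, r_a2 = 60.659500
no profile shift: α' = α, a' = a
action lengths: √(r_a1²−r_b1²) = 47.761719, √(r_a2²−r_b2²) = 28.309819
base pitch p_b = π·m·cos α = 8.643117
CR = (47.761719 + 28.309819 − 167.183500·sin 21.60100°)/8.643117 = 1.680467
contact ratio ≈ 1.6805

1.6805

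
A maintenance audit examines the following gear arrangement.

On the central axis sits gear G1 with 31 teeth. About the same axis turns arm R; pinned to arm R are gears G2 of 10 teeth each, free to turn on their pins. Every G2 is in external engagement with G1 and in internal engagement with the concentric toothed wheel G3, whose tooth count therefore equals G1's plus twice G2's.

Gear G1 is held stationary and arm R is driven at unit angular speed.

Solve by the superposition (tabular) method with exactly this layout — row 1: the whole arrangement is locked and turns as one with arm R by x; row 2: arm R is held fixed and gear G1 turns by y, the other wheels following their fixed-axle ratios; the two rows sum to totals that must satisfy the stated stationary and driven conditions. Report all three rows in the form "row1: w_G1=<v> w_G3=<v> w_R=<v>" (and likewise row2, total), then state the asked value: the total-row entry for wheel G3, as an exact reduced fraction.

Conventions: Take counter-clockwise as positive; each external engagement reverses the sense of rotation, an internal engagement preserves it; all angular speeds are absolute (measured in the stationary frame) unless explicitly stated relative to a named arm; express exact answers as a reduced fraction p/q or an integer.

recognized (axles ride arm R): planetary set, 31/10/51 teeth
row 1 — lock + rotate with arm: ω_sun = ω_ring = ω_arm = x
row 2 (arm held, sun turns y): ω_ring = −(31/51)·y, ω_arm = 0
boundary: total ω_sun = x + y = 0 and total ω_arm = x = 1  ⇒  y = -1, x = 1
row 2 ring = −(31/51)·(-1) = 31/51
totals (row 1 + row 2): sun 1 + (-1) = 0, ring 1 + 31/51 = 82/51, arm 1 + 0 = 1
asked cell (total, ring) = 82/51

row1: w_G1=1 w_G3=1 w_R=1
row2: w_G1=-1 w_G3=31/51 w_R=0
total: w_G1=0 w_G3=82/51 w_R=1
asked value: 82/51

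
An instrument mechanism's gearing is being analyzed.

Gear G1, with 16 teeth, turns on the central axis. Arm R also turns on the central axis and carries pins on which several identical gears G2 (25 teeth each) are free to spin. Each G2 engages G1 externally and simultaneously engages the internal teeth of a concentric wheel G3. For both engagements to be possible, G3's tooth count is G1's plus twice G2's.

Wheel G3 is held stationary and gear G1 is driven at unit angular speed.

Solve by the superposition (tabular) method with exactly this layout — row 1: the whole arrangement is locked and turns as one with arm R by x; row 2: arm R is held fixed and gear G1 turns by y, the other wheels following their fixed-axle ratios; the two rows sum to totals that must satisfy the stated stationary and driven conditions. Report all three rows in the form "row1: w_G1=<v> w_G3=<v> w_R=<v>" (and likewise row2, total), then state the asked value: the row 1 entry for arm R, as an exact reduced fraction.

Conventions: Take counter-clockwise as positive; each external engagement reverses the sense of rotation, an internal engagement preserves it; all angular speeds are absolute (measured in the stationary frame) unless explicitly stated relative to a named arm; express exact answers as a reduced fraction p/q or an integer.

row1: w_G1=8/41 w_G3=8/41 w_R=8/41
row2: w_G1=33/41 w_G3=-8/41 w_R=0
total: w_G1=1 w_G3=0 w_R=8/41
asked value: 8/41

class = planetary set [G3 = 16+2·25 = 66; Willis about the carrier]
row 1 (train locked, turned with arm): all members turn x
superposition row 2 [arm held]: sun y, ring −(16/66)·y, arm 0
boundary: total ω_ring = x − (16/66)·y = 0 and total ω_sun = x + y = 1  ⇒  y = 33/41, x = 8/41
row 2 ring = −(16/66)·33/41 = -8/41
totals (row 1 + row 2): sun 8/41 + 33/41 = 1, ring 8/41 + (-8/41) = 0, arm 8/41 + 0 = 8/41
asked cell (row1, arm) = 8/41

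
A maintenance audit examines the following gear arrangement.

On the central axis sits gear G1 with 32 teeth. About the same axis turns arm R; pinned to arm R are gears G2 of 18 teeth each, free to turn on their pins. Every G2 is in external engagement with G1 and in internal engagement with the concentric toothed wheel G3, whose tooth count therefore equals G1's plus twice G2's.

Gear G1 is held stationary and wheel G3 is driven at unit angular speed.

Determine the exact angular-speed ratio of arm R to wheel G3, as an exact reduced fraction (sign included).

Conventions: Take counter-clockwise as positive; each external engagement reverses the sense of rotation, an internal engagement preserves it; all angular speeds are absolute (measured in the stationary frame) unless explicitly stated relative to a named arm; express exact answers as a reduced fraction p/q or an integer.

class = planetary set [G3 = 32+2·18 = 68; Willis about the carrier]
ring teeth: 32 + 2·18 = 68
32(ω_sun−ω_arm) = −68(ω_ring−ω_arm),  ω_sun = 0, ω_ring = 1
32(0−ω_arm) = −68(1−ω_arm)  ⇒  100·ω_arm = 68  ⇒  ω_arm = 17/25
ω_out/ω_in = 17/25

17/25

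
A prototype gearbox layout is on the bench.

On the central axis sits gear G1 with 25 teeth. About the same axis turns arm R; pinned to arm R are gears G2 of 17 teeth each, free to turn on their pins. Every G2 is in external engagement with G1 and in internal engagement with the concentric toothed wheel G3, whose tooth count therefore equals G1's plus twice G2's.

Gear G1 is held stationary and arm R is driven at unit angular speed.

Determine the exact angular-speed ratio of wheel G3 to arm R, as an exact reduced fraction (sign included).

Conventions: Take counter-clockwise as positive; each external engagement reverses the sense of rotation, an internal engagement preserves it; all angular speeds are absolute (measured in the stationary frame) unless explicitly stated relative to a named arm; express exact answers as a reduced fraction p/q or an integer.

topology: planetary set — G1 25T / G2 17T / G3 59T, arm = carrier (Willis)
ring teeth: 25 + 2·17 = 59
25(ω_sun−ω_arm) = −59(ω_ring−ω_arm),  ω_sun = 0, ω_arm = 1
ω_ring = 1 − (25/59)(0−1) = 84/59
ω_out/ω_in = 84/59

84/59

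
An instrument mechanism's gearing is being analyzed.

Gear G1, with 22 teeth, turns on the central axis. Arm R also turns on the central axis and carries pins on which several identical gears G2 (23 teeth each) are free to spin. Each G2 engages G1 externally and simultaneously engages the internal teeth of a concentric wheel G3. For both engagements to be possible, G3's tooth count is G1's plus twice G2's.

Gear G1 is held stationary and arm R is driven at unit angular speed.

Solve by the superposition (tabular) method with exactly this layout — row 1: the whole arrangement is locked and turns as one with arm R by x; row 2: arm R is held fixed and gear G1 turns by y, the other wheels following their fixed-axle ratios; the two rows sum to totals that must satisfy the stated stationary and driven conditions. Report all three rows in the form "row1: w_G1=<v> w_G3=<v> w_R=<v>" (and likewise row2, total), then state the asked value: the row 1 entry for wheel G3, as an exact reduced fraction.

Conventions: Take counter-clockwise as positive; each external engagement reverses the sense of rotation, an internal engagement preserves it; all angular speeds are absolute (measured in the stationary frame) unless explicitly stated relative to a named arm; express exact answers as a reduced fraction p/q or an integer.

row1: w_G1=1 w_G3=1 w_R=1
row2: w_G1=-1 w_G3=11/34 w_R=0
total: w_G1=0 w_G3=45/34 w_R=1
asked value: 1

topology: planetary set — G1 22T / G2 23T / G3 68T, arm = carrier (Willis)
row 1: whole set turns with the arm by x
row 2 (arm held, sun turns y): ω_ring = −(22/68)·y, ω_arm = 0
boundary: total ω_sun = x + y = 0 and total ω_arm = x = 1  ⇒  y = -1, x = 1
row 2 ring = −(22/68)·(-1) = 11/34
totals (row 1 + row 2): sun 1 + (-1) = 0, ring 1 + 11/34 = 45/34, arm 1 + 0 = 1
asked cell (row1, ring) = 1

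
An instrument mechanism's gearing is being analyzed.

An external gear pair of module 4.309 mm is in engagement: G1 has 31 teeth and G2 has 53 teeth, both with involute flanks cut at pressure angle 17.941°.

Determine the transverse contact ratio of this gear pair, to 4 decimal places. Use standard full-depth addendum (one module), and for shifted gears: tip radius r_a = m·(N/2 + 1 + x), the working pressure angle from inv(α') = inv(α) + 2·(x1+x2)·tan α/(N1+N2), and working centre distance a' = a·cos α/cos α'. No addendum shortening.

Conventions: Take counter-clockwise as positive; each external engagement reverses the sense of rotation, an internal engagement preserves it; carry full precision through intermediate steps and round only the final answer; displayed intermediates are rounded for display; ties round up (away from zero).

topology: single-mesh involute geometry — m = 4.309, 31T/53T pair
base radii: r_b1 = 63.541808, r_b2 = 108.635995
tip radii: r_a1 = 71.098500, r_a2 = 118.497500
no profile shift: α' = α, a' = a
action lengths: √(r_a1²−r_b1²) = 31.897261, √(r_a2²−r_b2²) = 47.327350
base pitch p_b = π·m·cos α = 12.878870
CR = (31.897261 + 47.327350 − 180.978000·sin 17.94100°)/12.878870 = 1.822878
contact ratio ≈ 1.8229

1.8229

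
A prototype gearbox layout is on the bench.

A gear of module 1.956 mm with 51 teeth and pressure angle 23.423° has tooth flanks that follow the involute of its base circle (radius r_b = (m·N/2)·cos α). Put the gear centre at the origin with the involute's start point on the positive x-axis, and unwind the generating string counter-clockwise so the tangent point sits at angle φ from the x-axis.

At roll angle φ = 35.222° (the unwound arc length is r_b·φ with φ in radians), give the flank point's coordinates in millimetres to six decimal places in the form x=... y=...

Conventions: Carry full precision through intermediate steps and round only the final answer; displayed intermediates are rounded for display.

class = single-mesh tooth geometry [base-circle involute, m = 1.956, 51T]
pitch radius r_p = m·N/2 = 1.956·51/2 = 49.878000
base radius r_b = r_p·cos α = 49.878000·cos 23.423° = 45.767810
roll angle φ = 35.222° = 0.61473987 rad
x = r_b·(cos φ + φ·sin φ) = 53.615721
y = r_b·(sin φ − φ·cos φ) = 3.412017

x=53.615721 y=3.412017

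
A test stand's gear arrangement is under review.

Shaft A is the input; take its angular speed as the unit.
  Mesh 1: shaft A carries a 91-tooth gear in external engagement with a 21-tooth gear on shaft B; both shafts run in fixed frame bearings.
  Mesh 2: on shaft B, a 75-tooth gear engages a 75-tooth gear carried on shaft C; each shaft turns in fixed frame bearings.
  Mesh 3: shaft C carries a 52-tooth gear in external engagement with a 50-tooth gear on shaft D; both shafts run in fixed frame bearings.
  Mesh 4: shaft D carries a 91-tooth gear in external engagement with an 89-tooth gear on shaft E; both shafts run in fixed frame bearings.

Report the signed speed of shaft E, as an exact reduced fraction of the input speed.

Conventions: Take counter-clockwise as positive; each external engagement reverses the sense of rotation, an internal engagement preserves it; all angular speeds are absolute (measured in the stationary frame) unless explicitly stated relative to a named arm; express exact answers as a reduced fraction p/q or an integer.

4-mesh fixed-axis compound train (all bearings frame-fixed)
mesh 1 [91T→21T]: |ω|/ω_in = 1×91/21 = 13/3, sense flips to −
mesh 2 [75T→75T]: |ω|/ω_in = (13/3)×75/75 = 13/3, sense flips to +
mesh 3 [52T→50T]: |ω|/ω_in = (13/3)×52/50 = 338/75, sense flips to −
mesh 4 [91T→89T]: |ω|/ω_in = (338/75)×91/89 = 30758/6675, sense flips to +
signed output speed (× input speed) = 30758/6675

30758/6675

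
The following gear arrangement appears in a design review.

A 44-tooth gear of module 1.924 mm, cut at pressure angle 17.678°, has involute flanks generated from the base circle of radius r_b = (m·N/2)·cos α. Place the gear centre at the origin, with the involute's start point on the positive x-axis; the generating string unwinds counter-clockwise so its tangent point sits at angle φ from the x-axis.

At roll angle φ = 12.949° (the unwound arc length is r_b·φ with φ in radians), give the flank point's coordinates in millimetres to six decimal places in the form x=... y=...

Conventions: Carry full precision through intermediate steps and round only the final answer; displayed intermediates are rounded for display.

x=41.346031 y=0.154390

single-mesh involute tooth geometry (44T wheel at module 1.924)
pitch radius r_p = m·N/2 = 1.924·44/2 = 42.328000
base radius r_b = r_p·cos α = 42.328000·cos 17.678° = 40.329194
roll angle φ = 12.949° = 0.22600268 rad
x = r_b·(cos φ + φ·sin φ) = 41.346031
y = r_b·(sin φ − φ·cos φ) = 0.154390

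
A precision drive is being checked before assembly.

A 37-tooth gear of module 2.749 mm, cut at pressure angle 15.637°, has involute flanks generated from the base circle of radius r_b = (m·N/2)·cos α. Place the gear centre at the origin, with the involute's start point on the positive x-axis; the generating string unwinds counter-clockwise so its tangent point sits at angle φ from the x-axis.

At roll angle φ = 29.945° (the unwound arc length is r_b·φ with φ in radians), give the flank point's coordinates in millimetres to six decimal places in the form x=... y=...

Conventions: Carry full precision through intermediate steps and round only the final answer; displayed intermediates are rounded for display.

topology: single-mesh involute geometry — m = 2.749, N = 37
pitch radius r_p = m·N/2 = 2.749·37/2 = 50.856500
base radius r_b = r_p·cos α = 50.856500·cos 15.637° = 48.974235
roll angle φ = 29.945° = 0.52263884 rad
x = r_b·(cos φ + φ·sin φ) = 55.213053
y = r_b·(sin φ − φ·cos φ) = 2.267472

x=55.213053 y=2.267472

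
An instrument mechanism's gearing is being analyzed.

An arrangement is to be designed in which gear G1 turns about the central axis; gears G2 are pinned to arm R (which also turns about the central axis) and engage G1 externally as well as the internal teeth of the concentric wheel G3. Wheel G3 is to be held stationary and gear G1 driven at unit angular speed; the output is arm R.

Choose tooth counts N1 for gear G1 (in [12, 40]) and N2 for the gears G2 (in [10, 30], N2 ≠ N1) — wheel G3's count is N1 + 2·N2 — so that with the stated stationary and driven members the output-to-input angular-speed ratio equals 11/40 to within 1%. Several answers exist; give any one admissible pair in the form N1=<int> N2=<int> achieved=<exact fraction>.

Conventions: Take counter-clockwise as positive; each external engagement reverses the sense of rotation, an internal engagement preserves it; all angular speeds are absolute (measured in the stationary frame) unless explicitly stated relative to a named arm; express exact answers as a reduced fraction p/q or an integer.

N1=22 N2=18 achieved=11/40

planetary set to be sized for 11/40 (Willis relation)
Willis with ω_ring = 0: ω_arm/ω_sun = N1/(N1+N3); set equal to 11/40  ⇒  N3/N1 = 1/(11/40) − 1 = 29/11
N3 = N1 + 2·N2  ⇒  N2/N1 = (N3/N1 − 1)/2 = (29/11 − 1)/2 = 9/11
smallest multiple with N1 ≥ 12 and N2 ≥ 10: k = 2  ⇒  N1 = 2·11 = 22, N2 = 2·9 = 18 (N1 ≤ 40, N2 ≤ 30, N2 ≠ N1 ✓), N3 = 22 + 2·18 = 58
check: N1/(N1+N3) with N1 = 22, N3 = 58 gives 11/40; |achieved − target| = 0 ≤ 11/4000 ✓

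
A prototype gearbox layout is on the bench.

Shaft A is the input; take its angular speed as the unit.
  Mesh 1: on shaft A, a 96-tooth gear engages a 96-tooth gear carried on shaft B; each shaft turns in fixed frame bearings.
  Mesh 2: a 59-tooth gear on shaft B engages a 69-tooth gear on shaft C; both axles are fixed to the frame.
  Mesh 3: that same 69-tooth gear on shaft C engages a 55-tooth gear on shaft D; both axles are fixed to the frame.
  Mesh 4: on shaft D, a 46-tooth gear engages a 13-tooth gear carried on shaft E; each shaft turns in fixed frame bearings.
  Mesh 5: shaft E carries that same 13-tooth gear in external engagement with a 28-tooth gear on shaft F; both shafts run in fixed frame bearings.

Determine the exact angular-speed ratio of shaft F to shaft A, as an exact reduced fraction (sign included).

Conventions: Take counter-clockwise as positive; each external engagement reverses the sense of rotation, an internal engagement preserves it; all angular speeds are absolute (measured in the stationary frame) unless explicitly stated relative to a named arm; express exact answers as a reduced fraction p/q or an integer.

-1357/770

class = fixed-axis compound train [5 meshes; 5 ratios multiply, 5 sense flips]
mesh 1 [96T→96T]: running ratio 1, sense −
mesh 2 [59T→69T]: running ratio 59/69, sense +
mesh 3 [69T→55T]: running ratio 59/55, sense −
mesh 4 [46T→13T]: running ratio 2714/715, sense +
mesh 5 [13T→28T]: running ratio 1357/770, sense −
ω_out/ω_in = -1357/770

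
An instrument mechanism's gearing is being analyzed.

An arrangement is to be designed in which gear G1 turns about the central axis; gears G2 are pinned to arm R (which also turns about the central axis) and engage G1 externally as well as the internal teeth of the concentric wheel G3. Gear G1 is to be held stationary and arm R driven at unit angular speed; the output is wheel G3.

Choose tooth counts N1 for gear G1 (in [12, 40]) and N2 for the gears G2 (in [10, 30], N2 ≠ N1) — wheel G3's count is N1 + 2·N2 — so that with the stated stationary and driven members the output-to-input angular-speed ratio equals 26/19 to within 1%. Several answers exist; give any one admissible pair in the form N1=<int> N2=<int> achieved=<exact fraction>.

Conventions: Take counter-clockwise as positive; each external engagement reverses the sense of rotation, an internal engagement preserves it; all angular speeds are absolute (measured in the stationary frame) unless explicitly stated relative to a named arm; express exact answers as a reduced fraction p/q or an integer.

N1=14 N2=12 achieved=26/19

class = planetary set [ratio 26/19 wanted; Willis about the carrier]
Willis with ω_sun = 0: ω_ring/ω_arm = (N1+N3)/N3; set equal to 26/19  ⇒  N3/N1 = 1/(26/19 − 1) = 19/7
N3 = N1 + 2·N2  ⇒  N2/N1 = (N3/N1 − 1)/2 = (19/7 − 1)/2 = 6/7
smallest multiple with N1 ≥ 12 and N2 ≥ 10: k = 2  ⇒  N1 = 2·7 = 14, N2 = 2·6 = 12 (N1 ≤ 40, N2 ≤ 30, N2 ≠ N1 ✓), N3 = 14 + 2·12 = 38
check: (N1+N3)/N3 with N1 = 14, N3 = 38 gives 26/19; |achieved − target| = 0 ≤ 13/950 ✓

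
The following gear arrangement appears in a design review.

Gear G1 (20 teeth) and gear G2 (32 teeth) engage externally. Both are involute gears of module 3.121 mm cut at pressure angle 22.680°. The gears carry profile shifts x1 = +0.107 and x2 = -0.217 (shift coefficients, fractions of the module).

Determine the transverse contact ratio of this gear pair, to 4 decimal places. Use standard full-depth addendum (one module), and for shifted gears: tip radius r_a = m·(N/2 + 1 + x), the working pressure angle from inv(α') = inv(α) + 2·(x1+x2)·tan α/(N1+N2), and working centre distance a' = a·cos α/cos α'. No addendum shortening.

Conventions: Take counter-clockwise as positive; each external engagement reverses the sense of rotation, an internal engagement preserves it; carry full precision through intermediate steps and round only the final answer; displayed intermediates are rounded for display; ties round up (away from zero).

class = single-mesh tooth geometry [involute pair 20T × 32T, m = 3.121]
base radii: r_b1 = 28.796616, r_b2 = 46.074586
tip radii: r_a1 = 34.664947, r_a2 = 52.379743
inv(α') = inv(22.680°) + 2·(+0.107-0.217)·tan α/(20+32) = 0.02029027  ⇒  α' = 22.08266°
a' = a·cos α / cos α' = 81.1460·cos 22.680°/cos 22.08266° = 80.798372
action lengths: √(r_a1²−r_b1²) = 19.298017, √(r_a2²−r_b2²) = 24.915257
base pitch p_b = π·m·cos α = 9.046724
CR = (19.298017 + 24.915257 − 80.798372·sin 22.08266°)/9.046724 = 1.529573
contact ratio ≈ 1.5296

1.5296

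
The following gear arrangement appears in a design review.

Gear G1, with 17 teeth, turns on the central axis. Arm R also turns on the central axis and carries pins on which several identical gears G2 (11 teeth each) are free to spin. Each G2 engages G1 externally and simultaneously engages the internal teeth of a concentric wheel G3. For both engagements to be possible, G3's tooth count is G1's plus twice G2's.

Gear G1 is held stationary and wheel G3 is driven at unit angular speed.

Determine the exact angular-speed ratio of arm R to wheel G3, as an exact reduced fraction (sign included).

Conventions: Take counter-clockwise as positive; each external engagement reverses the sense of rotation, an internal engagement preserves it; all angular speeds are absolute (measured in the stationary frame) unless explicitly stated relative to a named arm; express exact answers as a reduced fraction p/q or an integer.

39/56

class = planetary set [G3 = 17+2·11 = 39; Willis about the carrier]
ring teeth: 17 + 2·11 = 39
17(ω_sun−ω_arm) = −39(ω_ring−ω_arm),  ω_sun = 0, ω_ring = 1
17(0−ω_arm) = −39(1−ω_arm)  ⇒  56·ω_arm = 39  ⇒  ω_arm = 39/56
ω_out/ω_in = 39/56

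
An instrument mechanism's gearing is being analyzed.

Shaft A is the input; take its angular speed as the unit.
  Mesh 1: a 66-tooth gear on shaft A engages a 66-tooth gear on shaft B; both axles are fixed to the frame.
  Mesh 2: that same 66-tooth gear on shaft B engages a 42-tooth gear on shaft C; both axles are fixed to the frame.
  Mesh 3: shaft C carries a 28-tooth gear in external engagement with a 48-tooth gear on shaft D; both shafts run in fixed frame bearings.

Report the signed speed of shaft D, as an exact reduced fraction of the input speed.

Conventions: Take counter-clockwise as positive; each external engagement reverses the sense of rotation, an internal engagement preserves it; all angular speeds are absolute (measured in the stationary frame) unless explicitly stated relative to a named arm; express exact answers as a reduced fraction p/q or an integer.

-11/12

3-mesh fixed-axis compound train (all bearings frame-fixed)
mesh 1 [66T→66T]: |ω|/ω_in = 1×66/66 = 1, sense flips to −
mesh 2 [66T→42T]: |ω|/ω_in = 1×66/42 = 11/7, sense flips to +
mesh 3 [28T→48T]: |ω|/ω_in = (11/7)×28/48 = 11/12, sense flips to −
signed output speed (× input speed) = -11/12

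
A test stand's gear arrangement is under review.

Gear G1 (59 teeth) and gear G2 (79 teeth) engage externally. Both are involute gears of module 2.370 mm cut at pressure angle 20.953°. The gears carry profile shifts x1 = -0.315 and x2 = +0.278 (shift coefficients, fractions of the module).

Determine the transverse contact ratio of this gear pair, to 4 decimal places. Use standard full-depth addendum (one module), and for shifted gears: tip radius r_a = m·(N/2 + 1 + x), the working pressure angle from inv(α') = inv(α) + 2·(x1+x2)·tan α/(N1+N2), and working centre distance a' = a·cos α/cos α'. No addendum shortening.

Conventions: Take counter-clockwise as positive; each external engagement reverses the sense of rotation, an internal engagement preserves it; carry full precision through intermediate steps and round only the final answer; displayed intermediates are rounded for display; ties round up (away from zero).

single-mesh involute tooth geometry (59T engaging 79T at module 2.370)
base radii: r_b1 = 65.291807, r_b2 = 87.424622
tip radii: r_a1 = 71.538450, r_a2 = 96.643860
inv(α') = inv(20.953°) + 2·(-0.315+0.278)·tan α/(59+79) = 0.01701898  ⇒  α' = 20.87243°
a' = a·cos α / cos α' = 163.5300·cos 20.953°/cos 20.87243° = 163.442149
action lengths: √(r_a1²−r_b1²) = 29.235763, √(r_a2²−r_b2²) = 41.194309
base pitch p_b = π·m·cos α = 6.953229
CR = (29.235763 + 41.194309 − 163.442149·sin 20.87243°)/6.953229 = 1.754226
contact ratio ≈ 1.7542

1.7542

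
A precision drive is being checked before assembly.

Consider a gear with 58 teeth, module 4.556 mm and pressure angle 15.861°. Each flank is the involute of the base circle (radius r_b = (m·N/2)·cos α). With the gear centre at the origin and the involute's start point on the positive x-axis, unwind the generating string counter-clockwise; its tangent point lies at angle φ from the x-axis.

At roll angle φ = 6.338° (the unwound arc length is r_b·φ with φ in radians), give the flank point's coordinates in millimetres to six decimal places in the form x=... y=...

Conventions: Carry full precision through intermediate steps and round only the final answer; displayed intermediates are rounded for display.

single-mesh involute tooth geometry (58T wheel at module 4.556)
pitch radius r_p = m·N/2 = 4.556·58/2 = 132.124000
base radius r_b = r_p·cos α = 132.124000·cos 15.861° = 127.093718
roll angle φ = 6.338° = 0.11061897 rad
x = r_b·(cos φ + φ·sin φ) = 127.868935
y = r_b·(sin φ − φ·cos φ) = 0.057274

x=127.868935 y=0.057274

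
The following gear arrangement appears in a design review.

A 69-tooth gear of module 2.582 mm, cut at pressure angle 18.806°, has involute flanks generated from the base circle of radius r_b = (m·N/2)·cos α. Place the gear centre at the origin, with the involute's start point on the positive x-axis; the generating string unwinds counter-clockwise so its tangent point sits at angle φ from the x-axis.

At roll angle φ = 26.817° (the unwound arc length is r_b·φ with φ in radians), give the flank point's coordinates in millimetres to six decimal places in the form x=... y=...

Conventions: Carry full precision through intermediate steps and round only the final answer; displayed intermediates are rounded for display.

topology: single-mesh involute geometry — m = 2.582, N = 69
pitch radius r_p = m·N/2 = 2.582·69/2 = 89.079000
base radius r_b = r_p·cos α = 89.079000·cos 18.806° = 84.323563
roll angle φ = 26.817° = 0.46804495 rad
x = r_b·(cos φ + φ·sin φ) = 93.060066
y = r_b·(sin φ − φ·cos φ) = 2.819334

x=93.060066 y=2.819334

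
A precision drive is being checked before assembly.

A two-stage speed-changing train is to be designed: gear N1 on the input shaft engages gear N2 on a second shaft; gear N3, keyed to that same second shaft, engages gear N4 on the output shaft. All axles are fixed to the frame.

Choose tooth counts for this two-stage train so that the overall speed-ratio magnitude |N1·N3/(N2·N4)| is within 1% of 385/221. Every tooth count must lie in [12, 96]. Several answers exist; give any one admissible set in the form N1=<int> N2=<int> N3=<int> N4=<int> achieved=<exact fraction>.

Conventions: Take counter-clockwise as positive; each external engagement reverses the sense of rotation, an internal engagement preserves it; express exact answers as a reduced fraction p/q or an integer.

N1=14 N2=13 N3=55 N4=34 achieved=385/221

topology: fixed-axis compound train — 2 stages, target 385/221
target = 385/221 in lowest terms: an exact hit needs N1·N3 = k·385 and N2·N4 = k·221 for one integer k, every count in [12, 96]; additionally prefer no 1:1 stage (N1 ≠ N2, N3 ≠ N4)
k = 1: no 1:1-free in-range split of k·385 and k·221 into factor pairs; take k = 2
k = 2: N1·N3 = 770 = 14·55, N2·N4 = 442 = 13·34
achieved = 14·55/(13·34) = 385/221; |achieved − target| = 0 ≤ 77/4420 ✓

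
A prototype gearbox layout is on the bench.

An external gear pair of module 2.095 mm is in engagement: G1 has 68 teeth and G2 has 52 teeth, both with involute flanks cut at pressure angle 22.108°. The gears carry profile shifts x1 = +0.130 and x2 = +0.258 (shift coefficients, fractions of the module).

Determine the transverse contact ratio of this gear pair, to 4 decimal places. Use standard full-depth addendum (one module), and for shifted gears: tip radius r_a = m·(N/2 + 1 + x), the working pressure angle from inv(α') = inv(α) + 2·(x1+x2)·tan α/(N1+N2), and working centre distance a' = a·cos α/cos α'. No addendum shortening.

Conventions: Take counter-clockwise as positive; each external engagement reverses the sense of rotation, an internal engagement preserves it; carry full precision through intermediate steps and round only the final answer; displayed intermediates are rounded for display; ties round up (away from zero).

1.6267

class = single-mesh tooth geometry [involute pair 68T × 52T, m = 2.095]
base radii: r_b1 = 65.992892, r_b2 = 50.465153
tip radii: r_a1 = 73.597350, r_a2 = 57.105510
inv(α') = inv(22.108°) + 2·(+0.130+0.258)·tan α/(68+52) = 0.02299005  ⇒  α' = 22.98121°
a' = a·cos α / cos α' = 125.7000·cos 22.108°/cos 22.98121° = 126.497803
action lengths: √(r_a1²−r_b1²) = 32.580794, √(r_a2²−r_b2²) = 26.726534
base pitch p_b = π·m·cos α = 6.097729
CR = (32.580794 + 26.726534 − 126.497803·sin 22.98121°)/6.097729 = 1.626653
contact ratio ≈ 1.6267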